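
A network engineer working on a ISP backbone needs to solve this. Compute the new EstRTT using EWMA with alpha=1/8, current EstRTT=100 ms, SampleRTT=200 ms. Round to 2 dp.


Given: EstRTT = 100 ms, SampleRTT = 200 ms, alpha = 1/8
New EstRTT = (1 - alpha) * EstRTT + alpha * SampleRTT
(7/8) * 100 = 87.5
(1/8) * 200 = 25
New EstRTT = 87.5 + 25 = 112.5 ms -> 112.50 ms (2 dp)

112.50


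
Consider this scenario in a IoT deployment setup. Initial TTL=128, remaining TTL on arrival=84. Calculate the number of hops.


Given: initial TTL = 128, received TTL = 84
Hops = initial TTL - received TTL
Hops = 128 - 84 = 44

44


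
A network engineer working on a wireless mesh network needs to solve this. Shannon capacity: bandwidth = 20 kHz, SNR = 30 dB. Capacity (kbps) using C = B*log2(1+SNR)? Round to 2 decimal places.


Given: B = 20 kHz, SNR = 30 dB
SNR linear = 10^(30/10) = 1000
1 + SNR = 1001
log2(1001) = 9.9672262588
C = 20 * 1000 * 9.9672262588 = 199344.5252 bps
C = 199.344525 kbps -> 199.34 kbps (2 dp)

199.34


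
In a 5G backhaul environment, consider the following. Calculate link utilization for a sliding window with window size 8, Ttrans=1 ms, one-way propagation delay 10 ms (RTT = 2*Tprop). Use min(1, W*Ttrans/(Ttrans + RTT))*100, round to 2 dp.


Given: W = 8, Ttrans = 1 ms, RTT = 20 ms (= 2 * Tprop, Tprop = 10 ms)
Cycle time = Ttrans + RTT = 1 + 20 = 21 ms (first packet sent until its ACK returns)
W * Ttrans = 8 * 1 = 8 ms of sending per cycle
W * Ttrans / (Ttrans + RTT) = 8 / 21 = 0.380952
U = min(1, 0.380952) = 0.380952
U% = 38.10%

38.10


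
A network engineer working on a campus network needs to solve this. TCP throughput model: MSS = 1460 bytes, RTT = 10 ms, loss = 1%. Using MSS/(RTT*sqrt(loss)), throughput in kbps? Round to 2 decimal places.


Given: MSS = 1460 bytes, RTT = 10 ms, loss = 1%
RTT in seconds = 10 / 1000 = 0.01
Loss rate = 1% = 0.01
sqrt(loss) = sqrt(0.01) = 0.1
Throughput (bytes/s) = 1460 / (0.01 * 0.1) = 1460000.0000
Throughput (kbps) = 1460000.0000 * 8 / 1000 = 11680.000000 -> 11680.00 kbps (2 dp)

11680.00


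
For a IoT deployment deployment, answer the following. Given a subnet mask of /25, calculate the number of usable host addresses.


Given: subnet mask /25
Host bits = 32 - 25 = 7
Total addresses = 2^7 = 128
Usable hosts = 128 - 2 (network + broadcast) = 126

126


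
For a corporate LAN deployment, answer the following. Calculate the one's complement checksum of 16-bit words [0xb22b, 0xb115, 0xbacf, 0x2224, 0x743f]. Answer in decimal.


Given words: [0xb22b, 0xb115, 0xbacf, 0x2224, 0x743f]
Step 1: Sum all words
Raw sum = 45611 + 45333 + 47823 + 8740 + 29759 = 177266
Step 2: Fold carry: (46194 + 2) = 46196
One's complement = ~46196 & 0xFFFF = 19339

19339


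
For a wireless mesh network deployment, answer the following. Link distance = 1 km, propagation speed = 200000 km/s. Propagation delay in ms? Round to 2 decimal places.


Given: distance = 1 km, speed = 200000 km/s
Delay = distance / speed = 1 / 200000 seconds
Delay in ms = 1 * 1000 / 200000
Delay = 0.0050 ms
Rounded to 2 dp = 0.01 ms

0.01


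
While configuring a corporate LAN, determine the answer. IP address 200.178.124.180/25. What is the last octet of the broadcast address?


Given: IP = 200.178.124.180, prefix = /25
Host bits = 32 - 25 = 7
Network last octet = 180 AND mask = 128
Host part size = 2^7 - 1 = 127
Broadcast last octet = 128 OR 127 = 255

255


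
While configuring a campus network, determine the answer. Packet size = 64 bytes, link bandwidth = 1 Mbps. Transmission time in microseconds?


Given: packet = 64 bytes, bandwidth = 1 Mbps
Packet in bits = 64 * 8 = 512 bits
Bandwidth = 1 * 10^6 = 1000000 bps
Time = 512 / 1000000 seconds
Time in us = 512 * 10^6 / 1000000 = 512

512


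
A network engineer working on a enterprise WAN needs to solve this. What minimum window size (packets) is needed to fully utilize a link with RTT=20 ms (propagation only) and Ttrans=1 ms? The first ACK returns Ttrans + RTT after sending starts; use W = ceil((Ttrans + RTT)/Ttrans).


Given: Ttrans = 1 ms, RTT = 20 ms (= 2 * Tprop, Tprop = 10 ms)
Time until first ACK returns = Ttrans + RTT = 1 + 20 = 21 ms
Need W * Ttrans >= Ttrans + RTT  ->  W >= (Ttrans + RTT) / Ttrans
(Ttrans + RTT) / Ttrans = 21 / 1 = 21
W_min = ceil(21) = 21

21


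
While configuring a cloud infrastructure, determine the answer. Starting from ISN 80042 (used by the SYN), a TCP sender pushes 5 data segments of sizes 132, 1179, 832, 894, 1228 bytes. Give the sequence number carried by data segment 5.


The SYN occupies sequence number ISN = 80042, so the first data byte is ISN + 1 = 80043.
SEQ of data segment i = (ISN + 1) + sum of payload sizes of segments 1..i-1.
Segment 1: SEQ = 80043, payload = 132 bytes
Segment 2: SEQ = 80175, payload = 1179 bytes
Segment 3: SEQ = 81354, payload = 832 bytes
Segment 4: SEQ = 82186, payload = 894 bytes
Segment 5: SEQ = 83080, payload = 1228 bytes
SEQ of segment 5 = 80043 + 132 + 1179 + 832 + 894 = 83080

83080


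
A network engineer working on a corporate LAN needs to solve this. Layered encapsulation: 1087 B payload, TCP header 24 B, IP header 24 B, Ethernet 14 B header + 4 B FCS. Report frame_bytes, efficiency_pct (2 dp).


TCP segment = 1087 + 24 = 1111 B
IP packet = 1111 + 24 = 1135 B
Ethernet frame = 1135 + 14 + 4 = 1153 B
Efficiency = app / frame = 1087 / 1153 = 0.942758 = 94.2758% -> 94.28% (2 dp)

1153, 94.28


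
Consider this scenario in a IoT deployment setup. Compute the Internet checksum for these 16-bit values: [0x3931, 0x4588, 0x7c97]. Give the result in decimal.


Given words: [0x3931, 0x4588, 0x7c97]
Step 1: Sum all words
Raw sum = 14641 + 17800 + 31895 = 64336
One's complement = ~64336 & 0xFFFF = 1199

1199


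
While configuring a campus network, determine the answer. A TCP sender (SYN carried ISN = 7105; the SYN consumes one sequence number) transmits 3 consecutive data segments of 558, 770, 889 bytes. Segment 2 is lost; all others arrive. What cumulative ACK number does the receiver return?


SYN uses sequence number 7105; first data byte = ISN + 1 = 7106.
Segment 1: SEQ = 7106, len = 558 B, covers [7106, 7663]
Segment 2: SEQ = 7664, len = 770 B, covers [7664, 8433] [LOST]
Segment 3: SEQ = 8434, len = 889 B, covers [8434, 9322]
In-order data received: bytes [7106, 7663] (segments 1..1).
Segment 2 missing -> gap begins at byte 7664; later segments buffered out of order.
Cumulative ACK = next expected in-order byte = 7106 + 558 = 7664

7664


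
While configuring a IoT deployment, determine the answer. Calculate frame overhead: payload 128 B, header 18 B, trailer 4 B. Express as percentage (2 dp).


Given: payload = 128 B, header = 18 B, trailer = 4 B
Overhead bytes = header + trailer = 18 + 4 = 22
Total frame = payload + overhead = 128 + 22 = 150
Overhead % = 22 / 150 * 100 = 14.6667% -> 14.67% (2 dp)

14.67


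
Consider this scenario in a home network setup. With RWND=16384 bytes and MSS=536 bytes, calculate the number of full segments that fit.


Given: RWND = 16384 bytes, MSS = 536 bytes
Full segments = floor(RWND / MSS)
Full segments = floor(16384 / 536)
Full segments = floor(30.5672) = 30

30


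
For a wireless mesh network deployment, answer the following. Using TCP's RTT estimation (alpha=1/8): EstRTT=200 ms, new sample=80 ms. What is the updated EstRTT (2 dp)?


Given: EstRTT = 200 ms, SampleRTT = 80 ms, alpha = 1/8
New EstRTT = (1 - alpha) * EstRTT + alpha * SampleRTT
(7/8) * 200 = 175
(1/8) * 80 = 10
New EstRTT = 175 + 10 = 185 ms -> 185.00 ms (2 dp)

185.00


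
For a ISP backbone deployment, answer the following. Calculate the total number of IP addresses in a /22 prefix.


Given: CIDR prefix /22
Host bits = 32 - 22 = 10
Total addresses = 2^10 = 1024

1024


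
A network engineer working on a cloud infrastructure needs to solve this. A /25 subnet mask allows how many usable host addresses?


Given: subnet mask /25
Host bits = 32 - 25 = 7
Total addresses = 2^7 = 128
Usable hosts = 128 - 2 (network + broadcast) = 126

126


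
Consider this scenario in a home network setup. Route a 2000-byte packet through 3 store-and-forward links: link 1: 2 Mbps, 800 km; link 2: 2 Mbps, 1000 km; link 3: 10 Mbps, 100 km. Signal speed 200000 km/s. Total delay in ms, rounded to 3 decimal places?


Packet = 2000 bytes = 16000 bits. Store-and-forward: sum (t_trans + t_prop) per link.
Link 1: t_trans = 16000/(2*10^6) s = 8.0000 ms; t_prop = 800/200000 s = 4.0000 ms; subtotal = 12.0000 ms
Link 2: t_trans = 16000/(2*10^6) s = 8.0000 ms; t_prop = 1000/200000 s = 5.0000 ms; subtotal = 13.0000 ms
Link 3: t_trans = 16000/(10*10^6) s = 1.6000 ms; t_prop = 100/200000 s = 0.5000 ms; subtotal = 2.1000 ms
End-to-end = 12.0000 + 13.0000 + 2.1000 = 27.1000 ms -> 27.100 ms (3 dp)

27.100


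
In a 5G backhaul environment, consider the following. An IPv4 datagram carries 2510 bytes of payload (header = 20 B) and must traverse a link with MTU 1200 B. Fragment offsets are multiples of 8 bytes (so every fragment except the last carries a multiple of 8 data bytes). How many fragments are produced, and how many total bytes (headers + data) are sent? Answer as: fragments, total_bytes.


Max data per non-final fragment = floor((MTU - header)/8)*8 = floor((1200 - 20)/8)*8 = floor(1180/8)*8 = 1176 B
Final fragment needs no 8-byte alignment: it can carry up to MTU - header = 1180 B
Non-final fragments needed = ceil((payload - 1180) / 1176) = ceil(1330/1176) = ceil(1.1310) = 2
Number of fragments = 2 + 1 = 3
Fragment sizes (data): 2 * 1176 B + 158 B (last, 158 <= 1180 OK)
Total bytes sent = payload + n_frags * header = 2510 + 3*20 = 2510 + 60 = 2570 B

3, 2570


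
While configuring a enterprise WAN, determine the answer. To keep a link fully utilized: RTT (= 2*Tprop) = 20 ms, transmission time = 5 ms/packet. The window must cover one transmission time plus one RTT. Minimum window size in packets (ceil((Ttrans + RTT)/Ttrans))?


Given: Ttrans = 5 ms, RTT = 20 ms (= 2 * Tprop, Tprop = 10 ms)
Time until first ACK returns = Ttrans + RTT = 5 + 20 = 25 ms
Need W * Ttrans >= Ttrans + RTT  ->  W >= (Ttrans + RTT) / Ttrans
(Ttrans + RTT) / Ttrans = 25 / 5 = 5
W_min = ceil(5) = 5

5


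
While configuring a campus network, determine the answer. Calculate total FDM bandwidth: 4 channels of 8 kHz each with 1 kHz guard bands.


Given: 4 channels, 8 kHz each, guard = 1 kHz
Channel bandwidth = 4 * 8 = 32 kHz
Guard bands = 3 gaps * 1 kHz = 3 kHz
Total = 32 + 3 = 35 kHz

35


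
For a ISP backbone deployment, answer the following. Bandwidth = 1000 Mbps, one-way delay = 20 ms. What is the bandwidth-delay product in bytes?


Given: bandwidth = 1000 Mbps, delay = 20 ms
BDP in bits = 1000 * 10^6 * 20 / 1000
BDP in bits = 20000000
BDP in bytes = 20000000 / 8 = 2500000

2500000


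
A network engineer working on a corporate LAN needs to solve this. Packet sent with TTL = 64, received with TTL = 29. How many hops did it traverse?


Given: initial TTL = 64, received TTL = 29
Hops = initial TTL - received TTL
Hops = 64 - 29 = 35

35


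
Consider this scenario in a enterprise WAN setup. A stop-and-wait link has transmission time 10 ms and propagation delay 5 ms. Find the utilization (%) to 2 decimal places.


Given: Ttrans = 10 ms, Tprop = 5 ms
RTT = 2 * Tprop = 2 * 5 = 10 ms
U = Ttrans / (Ttrans + RTT)
U = 10 / (10 + 10)
U = 10 / 20 = 0.5
U% = 50.00%

50.00


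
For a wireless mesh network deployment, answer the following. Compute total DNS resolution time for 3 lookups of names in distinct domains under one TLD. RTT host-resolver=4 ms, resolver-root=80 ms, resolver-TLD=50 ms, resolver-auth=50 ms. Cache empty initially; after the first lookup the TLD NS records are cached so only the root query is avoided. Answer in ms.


Lookup 1 (cold cache): local + root + TLD + auth = 4 + 80 + 50 + 50 = 184 ms
Lookups 2..3 (TLD NS cached -> skip root; new domain -> still ask TLD and auth): local + TLD + auth = 4 + 50 + 50 = 104 ms each
Remaining 2 lookups: 2 * 104 = 208 ms
Total = 184 + 208 = 392 ms

392


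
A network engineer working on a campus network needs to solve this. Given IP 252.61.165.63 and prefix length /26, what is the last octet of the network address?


Given: IP = 252.61.165.63, prefix = /26
Subnet mask = 255.255.255.192
Last octet of IP: 63
Last octet of mask: 192
Network last octet = 63 AND 192 = 0

0


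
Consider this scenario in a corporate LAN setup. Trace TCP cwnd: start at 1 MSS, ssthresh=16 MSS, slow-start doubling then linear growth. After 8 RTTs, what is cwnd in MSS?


RTT 0: cwnd = 1 MSS (initial)
RTT 1: cwnd = 2 MSS (slow start, doubled)
RTT 2: cwnd = 4 MSS (slow start, doubled)
RTT 3: cwnd = 8 MSS (slow start, doubled)
RTT 4: cwnd = 16 MSS (slow start, doubled)
RTT 5: cwnd = 17 MSS (congestion avoidance, +1)
RTT 6: cwnd = 18 MSS (congestion avoidance, +1)
RTT 7: cwnd = 19 MSS (congestion avoidance, +1)
RTT 8: cwnd = 20 MSS (congestion avoidance, +1)

20


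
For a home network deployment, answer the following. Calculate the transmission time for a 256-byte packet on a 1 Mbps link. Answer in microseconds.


Given: packet = 256 bytes, bandwidth = 1 Mbps
Packet in bits = 256 * 8 = 2048 bits
Bandwidth = 1 * 10^6 = 1000000 bps
Time = 2048 / 1000000 seconds
Time in us = 2048 * 10^6 / 1000000 = 2048

2048


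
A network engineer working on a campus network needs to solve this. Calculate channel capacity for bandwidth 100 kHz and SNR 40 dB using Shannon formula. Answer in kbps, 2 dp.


Given: B = 100 kHz, SNR = 40 dB
SNR linear = 10^(40/10) = 10000
1 + SNR = 10001
log2(10001) = 13.2878566418
C = 100 * 1000 * 13.2878566418 = 1328785.6642 bps
C = 1328.785664 kbps -> 1328.79 kbps (2 dp)

1328.79


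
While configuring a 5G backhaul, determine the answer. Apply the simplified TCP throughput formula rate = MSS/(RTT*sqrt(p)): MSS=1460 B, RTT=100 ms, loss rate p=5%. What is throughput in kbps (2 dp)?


Given: MSS = 1460 bytes, RTT = 100 ms, loss = 5%
RTT in seconds = 100 / 1000 = 0.1
Loss rate = 5% = 0.05
sqrt(loss) = sqrt(0.05) = 0.223606797750
Throughput (bytes/s) = 1460 / (0.1 * 0.223606797750) = 65293.1849
Throughput (kbps) = 65293.1849 * 8 / 1000 = 522.345480 -> 522.35 kbps (2 dp)

522.35


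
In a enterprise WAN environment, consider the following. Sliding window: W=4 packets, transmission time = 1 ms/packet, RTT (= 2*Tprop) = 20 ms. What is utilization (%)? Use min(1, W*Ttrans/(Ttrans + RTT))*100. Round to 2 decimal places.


Given: W = 4, Ttrans = 1 ms, RTT = 20 ms (= 2 * Tprop, Tprop = 10 ms)
Cycle time = Ttrans + RTT = 1 + 20 = 21 ms (first packet sent until its ACK returns)
W * Ttrans = 4 * 1 = 4 ms of sending per cycle
W * Ttrans / (Ttrans + RTT) = 4 / 21 = 0.190476
U = min(1, 0.190476) = 0.190476
U% = 19.05%

19.05


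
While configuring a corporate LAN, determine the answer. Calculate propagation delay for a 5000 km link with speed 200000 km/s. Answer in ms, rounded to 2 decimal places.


Given: distance = 5000 km, speed = 200000 km/s
Delay = distance / speed = 5000 / 200000 seconds
Delay in ms = 5000 * 1000 / 200000
Delay = 25.0000 ms
Rounded to 2 dp = 25.00 ms

25.00


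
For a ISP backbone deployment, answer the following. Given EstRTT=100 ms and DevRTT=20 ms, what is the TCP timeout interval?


Given: EstRTT = 100 ms, DevRTT = 20 ms
Timeout = EstRTT + 4 * DevRTT
4 * DevRTT = 4 * 20 = 80
Timeout = 100 + 80 = 180 ms

180


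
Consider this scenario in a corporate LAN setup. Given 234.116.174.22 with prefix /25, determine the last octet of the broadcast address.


Given: IP = 234.116.174.22, prefix = /25
Host bits = 32 - 25 = 7
Network last octet = 22 AND mask = 0
Host part size = 2^7 - 1 = 127
Broadcast last octet = 0 OR 127 = 127

127


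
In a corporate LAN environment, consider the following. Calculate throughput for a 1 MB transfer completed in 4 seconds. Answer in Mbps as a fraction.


Given: file = 1 MB, time = 4 s
File in Mb = 1 * 8 = 8 Mb
Throughput = 8 / 4 Mbps
Throughput = 2 Mbps

2


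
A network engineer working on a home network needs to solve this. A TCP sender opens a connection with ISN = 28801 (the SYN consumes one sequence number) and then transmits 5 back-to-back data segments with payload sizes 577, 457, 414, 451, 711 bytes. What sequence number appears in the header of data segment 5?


The SYN occupies sequence number ISN = 28801, so the first data byte is ISN + 1 = 28802.
SEQ of data segment i = (ISN + 1) + sum of payload sizes of segments 1..i-1.
Segment 1: SEQ = 28802, payload = 577 bytes
Segment 2: SEQ = 29379, payload = 457 bytes
Segment 3: SEQ = 29836, payload = 414 bytes
Segment 4: SEQ = 30250, payload = 451 bytes
Segment 5: SEQ = 30701, payload = 711 bytes
SEQ of segment 5 = 28802 + 577 + 457 + 414 + 451 = 30701

30701


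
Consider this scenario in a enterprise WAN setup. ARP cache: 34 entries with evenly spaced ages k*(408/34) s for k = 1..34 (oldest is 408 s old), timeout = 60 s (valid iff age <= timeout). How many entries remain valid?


Ages are k * 408/34 s for k = 1..34 (spacing = 12.0000 s).
Entry k is valid iff k * 408/34 <= 60 iff k <= 34 * 60 / 408 = 5.0000
n_valid = floor(5.0000) = 5
(n_stale = 34 - 5 = 29)

5


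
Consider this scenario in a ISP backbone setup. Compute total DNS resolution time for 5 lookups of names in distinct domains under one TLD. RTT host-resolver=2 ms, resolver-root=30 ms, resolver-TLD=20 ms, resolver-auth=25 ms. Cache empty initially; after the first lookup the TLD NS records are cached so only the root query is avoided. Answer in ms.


Lookup 1 (cold cache): local + root + TLD + auth = 2 + 30 + 20 + 25 = 77 ms
Lookups 2..5 (TLD NS cached -> skip root; new domain -> still ask TLD and auth): local + TLD + auth = 2 + 20 + 25 = 47 ms each
Remaining 4 lookups: 4 * 47 = 188 ms
Total = 77 + 188 = 265 ms

265


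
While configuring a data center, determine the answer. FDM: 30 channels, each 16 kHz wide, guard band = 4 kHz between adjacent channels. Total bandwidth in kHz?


Given: 30 channels, 16 kHz each, guard = 4 kHz
Channel bandwidth = 30 * 16 = 480 kHz
Guard bands = 29 gaps * 4 kHz = 116 kHz
Total = 480 + 116 = 596 kHz

596


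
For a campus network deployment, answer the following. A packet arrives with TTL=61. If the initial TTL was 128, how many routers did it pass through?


Given: initial TTL = 128, received TTL = 61
Hops = initial TTL - received TTL
Hops = 128 - 61 = 67

67


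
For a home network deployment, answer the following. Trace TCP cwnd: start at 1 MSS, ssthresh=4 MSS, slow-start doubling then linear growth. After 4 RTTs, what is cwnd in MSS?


RTT 0: cwnd = 1 MSS (initial)
RTT 1: cwnd = 2 MSS (slow start, doubled)
RTT 2: cwnd = 4 MSS (slow start, doubled)
RTT 3: cwnd = 5 MSS (congestion avoidance, +1)
RTT 4: cwnd = 6 MSS (congestion avoidance, +1)

6


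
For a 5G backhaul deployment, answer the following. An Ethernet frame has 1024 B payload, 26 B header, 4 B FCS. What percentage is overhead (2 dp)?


Given: payload = 1024 B, header = 26 B, trailer = 4 B
Overhead bytes = header + trailer = 26 + 4 = 30
Total frame = payload + overhead = 1024 + 30 = 1054
Overhead % = 30 / 1054 * 100 = 2.8463% -> 2.85% (2 dp)

2.85


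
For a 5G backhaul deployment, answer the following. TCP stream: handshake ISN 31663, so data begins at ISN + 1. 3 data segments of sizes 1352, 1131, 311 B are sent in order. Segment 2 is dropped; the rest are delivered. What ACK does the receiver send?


SYN uses sequence number 31663; first data byte = ISN + 1 = 31664.
Segment 1: SEQ = 31664, len = 1352 B, covers [31664, 33015]
Segment 2: SEQ = 33016, len = 1131 B, covers [33016, 34146] [LOST]
Segment 3: SEQ = 34147, len = 311 B, covers [34147, 34457]
In-order data received: bytes [31664, 33015] (segments 1..1).
Segment 2 missing -> gap begins at byte 33016; later segments buffered out of order.
Cumulative ACK = next expected in-order byte = 31664 + 1352 = 33016

33016


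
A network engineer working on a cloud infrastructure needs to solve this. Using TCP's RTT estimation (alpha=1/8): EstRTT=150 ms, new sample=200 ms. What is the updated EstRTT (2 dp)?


Given: EstRTT = 150 ms, SampleRTT = 200 ms, alpha = 1/8
New EstRTT = (1 - alpha) * EstRTT + alpha * SampleRTT
(7/8) * 150 = 131.25
(1/8) * 200 = 25
New EstRTT = 131.25 + 25 = 156.25 ms -> 156.25 ms (2 dp)

156.25


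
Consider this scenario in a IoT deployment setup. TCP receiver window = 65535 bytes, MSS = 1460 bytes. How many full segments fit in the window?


Given: RWND = 65535 bytes, MSS = 1460 bytes
Full segments = floor(RWND / MSS)
Full segments = floor(65535 / 1460)
Full segments = floor(44.887) = 44

44


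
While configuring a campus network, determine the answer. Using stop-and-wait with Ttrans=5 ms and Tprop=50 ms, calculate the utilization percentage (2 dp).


Given: Ttrans = 5 ms, Tprop = 50 ms
RTT = 2 * Tprop = 2 * 50 = 100 ms
U = Ttrans / (Ttrans + RTT)
U = 5 / (5 + 100)
U = 5 / 105 = 0.047619
U% = 4.76%

4.76


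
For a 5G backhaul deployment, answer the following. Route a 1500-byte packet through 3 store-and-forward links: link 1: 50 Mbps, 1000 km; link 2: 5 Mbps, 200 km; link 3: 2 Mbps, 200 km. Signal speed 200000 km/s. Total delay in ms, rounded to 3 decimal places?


Packet = 1500 bytes = 12000 bits. Store-and-forward: sum (t_trans + t_prop) per link.
Link 1: t_trans = 12000/(50*10^6) s = 0.2400 ms; t_prop = 1000/200000 s = 5.0000 ms; subtotal = 5.2400 ms
Link 2: t_trans = 12000/(5*10^6) s = 2.4000 ms; t_prop = 200/200000 s = 1.0000 ms; subtotal = 3.4000 ms
Link 3: t_trans = 12000/(2*10^6) s = 6.0000 ms; t_prop = 200/200000 s = 1.0000 ms; subtotal = 7.0000 ms
End-to-end = 5.2400 + 3.4000 + 7.0000 = 15.6400 ms -> 15.640 ms (3 dp)

15.640


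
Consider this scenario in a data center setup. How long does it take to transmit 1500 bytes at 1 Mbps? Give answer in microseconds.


Given: packet = 1500 bytes, bandwidth = 1 Mbps
Packet in bits = 1500 * 8 = 12000 bits
Bandwidth = 1 * 10^6 = 1000000 bps
Time = 12000 / 1000000 seconds
Time in us = 12000 * 10^6 / 1000000 = 12000

12000


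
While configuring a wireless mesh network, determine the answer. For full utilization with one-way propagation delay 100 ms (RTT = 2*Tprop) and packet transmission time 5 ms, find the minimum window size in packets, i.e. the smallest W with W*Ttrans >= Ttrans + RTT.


Given: Ttrans = 5 ms, RTT = 200 ms (= 2 * Tprop, Tprop = 100 ms)
Time until first ACK returns = Ttrans + RTT = 5 + 200 = 205 ms
Need W * Ttrans >= Ttrans + RTT  ->  W >= (Ttrans + RTT) / Ttrans
(Ttrans + RTT) / Ttrans = 205 / 5 = 41
W_min = ceil(41) = 41

41


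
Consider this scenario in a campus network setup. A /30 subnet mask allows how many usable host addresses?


Given: subnet mask /30
Host bits = 32 - 30 = 2
Total addresses = 2^2 = 4
Usable hosts = 4 - 2 (network + broadcast) = 2

2


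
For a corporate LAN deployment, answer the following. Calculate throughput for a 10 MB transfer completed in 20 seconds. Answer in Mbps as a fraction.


Given: file = 10 MB, time = 20 s
File in Mb = 10 * 8 = 80 Mb
Throughput = 80 / 20 Mbps
Throughput = 4 Mbps

4


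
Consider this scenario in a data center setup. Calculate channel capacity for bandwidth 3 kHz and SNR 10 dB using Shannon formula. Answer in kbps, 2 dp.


Given: B = 3 kHz, SNR = 10 dB
SNR linear = 10^(10/10) = 10
1 + SNR = 11
log2(11) = 3.4594316186
C = 3 * 1000 * 3.4594316186 = 10378.2949 bps
C = 10.378295 kbps -> 10.38 kbps (2 dp)

10.38


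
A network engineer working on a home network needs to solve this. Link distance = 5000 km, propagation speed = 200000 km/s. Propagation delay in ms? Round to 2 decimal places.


Given: distance = 5000 km, speed = 200000 km/s
Delay = distance / speed = 5000 / 200000 seconds
Delay in ms = 5000 * 1000 / 200000
Delay = 25.0000 ms
Rounded to 2 dp = 25.00 ms

25.00


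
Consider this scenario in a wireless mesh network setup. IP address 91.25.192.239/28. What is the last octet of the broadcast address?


Given: IP = 91.25.192.239, prefix = /28
Host bits = 32 - 28 = 4
Network last octet = 239 AND mask = 224
Host part size = 2^4 - 1 = 15
Broadcast last octet = 224 OR 15 = 239

239


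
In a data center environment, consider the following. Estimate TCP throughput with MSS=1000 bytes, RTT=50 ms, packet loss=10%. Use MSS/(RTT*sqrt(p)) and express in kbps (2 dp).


Given: MSS = 1000 bytes, RTT = 50 ms, loss = 10%
RTT in seconds = 50 / 1000 = 0.05
Loss rate = 10% = 0.1
sqrt(loss) = sqrt(0.1) = 0.316227766017
Throughput (bytes/s) = 1000 / (0.05 * 0.316227766017) = 63245.5532
Throughput (kbps) = 63245.5532 * 8 / 1000 = 505.964426 -> 505.96 kbps (2 dp)

505.96


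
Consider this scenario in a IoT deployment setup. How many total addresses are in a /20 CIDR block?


Given: CIDR prefix /20
Host bits = 32 - 20 = 12
Total addresses = 2^12 = 4096

4096


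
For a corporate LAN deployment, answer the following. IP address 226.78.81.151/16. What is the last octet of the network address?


Given: IP = 226.78.81.151, prefix = /16
Subnet mask = 255.255.0.0
Last octet of IP: 151
Last octet of mask: 0
Network last octet = 151 AND 0 = 0

0


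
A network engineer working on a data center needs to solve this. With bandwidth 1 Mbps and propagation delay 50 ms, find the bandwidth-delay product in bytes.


Given: bandwidth = 1 Mbps, delay = 50 ms
BDP in bits = 1 * 10^6 * 50 / 1000
BDP in bits = 50000
BDP in bytes = 50000 / 8 = 6250

6250


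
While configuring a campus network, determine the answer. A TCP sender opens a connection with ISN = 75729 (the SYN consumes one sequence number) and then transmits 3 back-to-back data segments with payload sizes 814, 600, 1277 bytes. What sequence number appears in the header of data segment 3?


The SYN occupies sequence number ISN = 75729, so the first data byte is ISN + 1 = 75730.
SEQ of data segment i = (ISN + 1) + sum of payload sizes of segments 1..i-1.
Segment 1: SEQ = 75730, payload = 814 bytes
Segment 2: SEQ = 76544, payload = 600 bytes
Segment 3: SEQ = 77144, payload = 1277 bytes
SEQ of segment 3 = 75730 + 814 + 600 = 77144

77144


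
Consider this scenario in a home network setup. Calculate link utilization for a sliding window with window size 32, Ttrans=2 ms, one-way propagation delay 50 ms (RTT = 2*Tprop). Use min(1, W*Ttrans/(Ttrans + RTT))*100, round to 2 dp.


Given: W = 32, Ttrans = 2 ms, RTT = 100 ms (= 2 * Tprop, Tprop = 50 ms)
Cycle time = Ttrans + RTT = 2 + 100 = 102 ms (first packet sent until its ACK returns)
W * Ttrans = 32 * 2 = 64 ms of sending per cycle
W * Ttrans / (Ttrans + RTT) = 64 / 102 = 0.627451
U = min(1, 0.627451) = 0.627451
U% = 62.75%

62.75


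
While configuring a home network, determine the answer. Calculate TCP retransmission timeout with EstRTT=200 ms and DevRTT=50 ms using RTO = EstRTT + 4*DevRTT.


Given: EstRTT = 200 ms, DevRTT = 50 ms
Timeout = EstRTT + 4 * DevRTT
4 * DevRTT = 4 * 50 = 200
Timeout = 200 + 200 = 400 ms

400


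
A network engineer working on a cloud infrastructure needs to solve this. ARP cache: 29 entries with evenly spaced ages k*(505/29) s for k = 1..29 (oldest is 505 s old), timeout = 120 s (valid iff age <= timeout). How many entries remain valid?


Ages are k * 505/29 s for k = 1..29 (spacing = 17.4138 s).
Entry k is valid iff k * 505/29 <= 120 iff k <= 29 * 120 / 505 = 6.8911
n_valid = floor(6.8911) = 6
(n_stale = 29 - 6 = 23)

6


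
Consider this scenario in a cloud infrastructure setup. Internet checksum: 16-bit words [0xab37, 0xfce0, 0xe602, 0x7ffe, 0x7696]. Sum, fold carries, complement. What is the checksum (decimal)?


Given words: [0xab37, 0xfce0, 0xe602, 0x7ffe, 0x7696]
Step 1: Sum all words
Raw sum = 43831 + 64736 + 58882 + 32766 + 30358 = 230573
Step 2: Fold carry: (33965 + 3) = 33968
One's complement = ~33968 & 0xFFFF = 31567

31567


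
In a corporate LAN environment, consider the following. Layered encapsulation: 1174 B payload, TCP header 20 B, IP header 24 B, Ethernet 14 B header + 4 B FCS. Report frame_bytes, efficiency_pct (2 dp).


TCP segment = 1174 + 20 = 1194 B
IP packet = 1194 + 24 = 1218 B
Ethernet frame = 1218 + 14 + 4 = 1236 B
Efficiency = app / frame = 1174 / 1236 = 0.949838 = 94.9838% -> 94.98% (2 dp)

1236, 94.98


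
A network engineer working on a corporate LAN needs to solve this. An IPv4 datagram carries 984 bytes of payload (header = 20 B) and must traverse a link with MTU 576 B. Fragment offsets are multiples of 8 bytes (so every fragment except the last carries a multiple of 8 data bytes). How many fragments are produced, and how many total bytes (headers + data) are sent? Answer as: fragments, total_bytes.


Max data per non-final fragment = floor((MTU - header)/8)*8 = floor((576 - 20)/8)*8 = floor(556/8)*8 = 552 B
Final fragment needs no 8-byte alignment: it can carry up to MTU - header = 556 B
Non-final fragments needed = ceil((payload - 556) / 552) = ceil(428/552) = ceil(0.7754) = 1
Number of fragments = 1 + 1 = 2
Fragment sizes (data): 1 * 552 B + 432 B (last, 432 <= 556 OK)
Total bytes sent = payload + n_frags * header = 984 + 2*20 = 984 + 40 = 1024 B

2, 1024


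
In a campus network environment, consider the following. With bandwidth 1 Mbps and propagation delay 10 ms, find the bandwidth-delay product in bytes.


Given: bandwidth = 1 Mbps, delay = 10 ms
BDP in bits = 1 * 10^6 * 10 / 1000
BDP in bits = 10000
BDP in bytes = 10000 / 8 = 1250

1250


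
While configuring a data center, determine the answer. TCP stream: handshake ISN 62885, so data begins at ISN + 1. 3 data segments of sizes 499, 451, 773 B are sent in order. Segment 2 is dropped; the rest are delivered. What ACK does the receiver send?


SYN uses sequence number 62885; first data byte = ISN + 1 = 62886.
Segment 1: SEQ = 62886, len = 499 B, covers [62886, 63384]
Segment 2: SEQ = 63385, len = 451 B, covers [63385, 63835] [LOST]
Segment 3: SEQ = 63836, len = 773 B, covers [63836, 64608]
In-order data received: bytes [62886, 63384] (segments 1..1).
Segment 2 missing -> gap begins at byte 63385; later segments buffered out of order.
Cumulative ACK = next expected in-order byte = 62886 + 499 = 63385

63385


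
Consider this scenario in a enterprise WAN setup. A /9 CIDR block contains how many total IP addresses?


Given: CIDR prefix /9
Host bits = 32 - 9 = 23
Total addresses = 2^23 = 8388608

8388608


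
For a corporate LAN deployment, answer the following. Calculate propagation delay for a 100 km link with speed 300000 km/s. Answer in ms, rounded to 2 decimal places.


Given: distance = 100 km, speed = 300000 km/s
Delay = distance / speed = 100 / 300000 seconds
Delay in ms = 100 * 1000 / 300000
Delay = 0.3333 ms
Rounded to 2 dp = 0.33 ms

0.33


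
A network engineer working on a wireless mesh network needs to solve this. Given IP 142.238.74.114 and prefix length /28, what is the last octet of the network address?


Given: IP = 142.238.74.114, prefix = /28
Subnet mask = 255.255.255.240
Last octet of IP: 114
Last octet of mask: 240
Network last octet = 114 AND 240 = 112

112


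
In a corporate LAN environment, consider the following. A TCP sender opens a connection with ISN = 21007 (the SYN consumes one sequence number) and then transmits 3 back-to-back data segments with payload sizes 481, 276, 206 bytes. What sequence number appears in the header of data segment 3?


The SYN occupies sequence number ISN = 21007, so the first data byte is ISN + 1 = 21008.
SEQ of data segment i = (ISN + 1) + sum of payload sizes of segments 1..i-1.
Segment 1: SEQ = 21008, payload = 481 bytes
Segment 2: SEQ = 21489, payload = 276 bytes
Segment 3: SEQ = 21765, payload = 206 bytes
SEQ of segment 3 = 21008 + 481 + 276 = 21765

21765


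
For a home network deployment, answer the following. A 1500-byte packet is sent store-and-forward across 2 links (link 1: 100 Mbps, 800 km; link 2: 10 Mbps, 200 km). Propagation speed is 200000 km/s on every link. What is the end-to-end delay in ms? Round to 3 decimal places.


Packet = 1500 bytes = 12000 bits. Store-and-forward: sum (t_trans + t_prop) per link.
Link 1: t_trans = 12000/(100*10^6) s = 0.1200 ms; t_prop = 800/200000 s = 4.0000 ms; subtotal = 4.1200 ms
Link 2: t_trans = 12000/(10*10^6) s = 1.2000 ms; t_prop = 200/200000 s = 1.0000 ms; subtotal = 2.2000 ms
End-to-end = 4.1200 + 2.2000 = 6.3200 ms -> 6.320 ms (3 dp)

6.320


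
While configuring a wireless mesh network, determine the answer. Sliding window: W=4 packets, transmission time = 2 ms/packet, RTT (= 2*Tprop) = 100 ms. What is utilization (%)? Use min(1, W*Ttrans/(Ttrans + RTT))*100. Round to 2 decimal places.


Given: W = 4, Ttrans = 2 ms, RTT = 100 ms (= 2 * Tprop, Tprop = 50 ms)
Cycle time = Ttrans + RTT = 2 + 100 = 102 ms (first packet sent until its ACK returns)
W * Ttrans = 4 * 2 = 8 ms of sending per cycle
W * Ttrans / (Ttrans + RTT) = 8 / 102 = 0.078431
U = min(1, 0.078431) = 0.078431
U% = 7.84%

7.84


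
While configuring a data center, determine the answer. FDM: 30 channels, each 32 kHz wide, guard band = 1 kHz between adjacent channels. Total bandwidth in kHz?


Given: 30 channels, 32 kHz each, guard = 1 kHz
Channel bandwidth = 30 * 32 = 960 kHz
Guard bands = 29 gaps * 1 kHz = 29 kHz
Total = 960 + 29 = 989 kHz

989


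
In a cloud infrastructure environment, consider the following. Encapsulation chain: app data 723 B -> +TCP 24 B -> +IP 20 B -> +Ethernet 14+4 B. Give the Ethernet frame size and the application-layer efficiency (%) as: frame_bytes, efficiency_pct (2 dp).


TCP segment = 723 + 24 = 747 B
IP packet = 747 + 20 = 767 B
Ethernet frame = 767 + 14 + 4 = 785 B
Efficiency = app / frame = 723 / 785 = 0.921019 = 92.1019% -> 92.10% (2 dp)

785, 92.10


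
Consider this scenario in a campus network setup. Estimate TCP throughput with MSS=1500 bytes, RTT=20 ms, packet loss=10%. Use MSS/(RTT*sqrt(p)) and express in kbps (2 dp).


Given: MSS = 1500 bytes, RTT = 20 ms, loss = 10%
RTT in seconds = 20 / 1000 = 0.02
Loss rate = 10% = 0.1
sqrt(loss) = sqrt(0.1) = 0.316227766017
Throughput (bytes/s) = 1500 / (0.02 * 0.316227766017) = 237170.8245
Throughput (kbps) = 237170.8245 * 8 / 1000 = 1897.366596 -> 1897.37 kbps (2 dp)

1897.37


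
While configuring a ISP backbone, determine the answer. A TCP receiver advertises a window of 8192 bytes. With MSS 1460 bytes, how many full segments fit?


Given: RWND = 8192 bytes, MSS = 1460 bytes
Full segments = floor(RWND / MSS)
Full segments = floor(8192 / 1460)
Full segments = floor(5.611) = 5

5


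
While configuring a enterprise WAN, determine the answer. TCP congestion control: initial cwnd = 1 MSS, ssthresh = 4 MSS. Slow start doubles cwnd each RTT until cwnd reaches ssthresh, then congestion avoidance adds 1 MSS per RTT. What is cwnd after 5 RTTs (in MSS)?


RTT 0: cwnd = 1 MSS (initial)
RTT 1: cwnd = 2 MSS (slow start, doubled)
RTT 2: cwnd = 4 MSS (slow start, doubled)
RTT 3: cwnd = 5 MSS (congestion avoidance, +1)
RTT 4: cwnd = 6 MSS (congestion avoidance, +1)
RTT 5: cwnd = 7 MSS (congestion avoidance, +1)

7


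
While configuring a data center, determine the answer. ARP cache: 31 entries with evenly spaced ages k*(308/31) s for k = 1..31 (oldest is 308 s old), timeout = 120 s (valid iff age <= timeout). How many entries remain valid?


Ages are k * 308/31 s for k = 1..31 (spacing = 9.9355 s).
Entry k is valid iff k * 308/31 <= 120 iff k <= 31 * 120 / 308 = 12.0779
n_valid = floor(12.0779) = 12
(n_stale = 31 - 12 = 19)

12


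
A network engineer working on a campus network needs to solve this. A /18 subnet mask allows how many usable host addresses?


Given: subnet mask /18
Host bits = 32 - 18 = 14
Total addresses = 2^14 = 16384
Usable hosts = 16384 - 2 (network + broadcast) = 16382

16382


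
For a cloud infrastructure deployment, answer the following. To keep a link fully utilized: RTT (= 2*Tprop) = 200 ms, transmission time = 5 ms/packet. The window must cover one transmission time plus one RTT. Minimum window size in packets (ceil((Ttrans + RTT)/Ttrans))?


Given: Ttrans = 5 ms, RTT = 200 ms (= 2 * Tprop, Tprop = 100 ms)
Time until first ACK returns = Ttrans + RTT = 5 + 200 = 205 ms
Need W * Ttrans >= Ttrans + RTT  ->  W >= (Ttrans + RTT) / Ttrans
(Ttrans + RTT) / Ttrans = 205 / 5 = 41
W_min = ceil(41) = 41

41


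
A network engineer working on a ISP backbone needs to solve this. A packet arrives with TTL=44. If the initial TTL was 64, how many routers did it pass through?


Given: initial TTL = 64, received TTL = 44
Hops = initial TTL - received TTL
Hops = 64 - 44 = 20

20


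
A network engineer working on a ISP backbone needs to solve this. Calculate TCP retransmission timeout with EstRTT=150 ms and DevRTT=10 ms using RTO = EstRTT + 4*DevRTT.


Given: EstRTT = 150 ms, DevRTT = 10 ms
Timeout = EstRTT + 4 * DevRTT
4 * DevRTT = 4 * 10 = 40
Timeout = 150 + 40 = 190 ms

190


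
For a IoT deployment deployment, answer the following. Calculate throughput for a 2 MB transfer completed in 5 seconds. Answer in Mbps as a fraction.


Given: file = 2 MB, time = 5 s
File in Mb = 2 * 8 = 16 Mb
Throughput = 16 / 5 Mbps
Throughput = 16/5 Mbps

16/5


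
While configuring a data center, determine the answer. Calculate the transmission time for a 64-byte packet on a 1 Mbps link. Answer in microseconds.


Given: packet = 64 bytes, bandwidth = 1 Mbps
Packet in bits = 64 * 8 = 512 bits
Bandwidth = 1 * 10^6 = 1000000 bps
Time = 512 / 1000000 seconds
Time in us = 512 * 10^6 / 1000000 = 512

512


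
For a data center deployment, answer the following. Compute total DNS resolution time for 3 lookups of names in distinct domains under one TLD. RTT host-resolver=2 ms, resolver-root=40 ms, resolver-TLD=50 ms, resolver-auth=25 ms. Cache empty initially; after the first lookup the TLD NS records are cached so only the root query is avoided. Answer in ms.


Lookup 1 (cold cache): local + root + TLD + auth = 2 + 40 + 50 + 25 = 117 ms
Lookups 2..3 (TLD NS cached -> skip root; new domain -> still ask TLD and auth): local + TLD + auth = 2 + 50 + 25 = 77 ms each
Remaining 2 lookups: 2 * 77 = 154 ms
Total = 117 + 154 = 271 ms

271


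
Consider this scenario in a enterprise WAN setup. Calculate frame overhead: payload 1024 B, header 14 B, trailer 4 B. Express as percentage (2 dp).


Given: payload = 1024 B, header = 14 B, trailer = 4 B
Overhead bytes = header + trailer = 14 + 4 = 18
Total frame = payload + overhead = 1024 + 18 = 1042
Overhead % = 18 / 1042 * 100 = 1.7274% -> 1.73% (2 dp)

1.73


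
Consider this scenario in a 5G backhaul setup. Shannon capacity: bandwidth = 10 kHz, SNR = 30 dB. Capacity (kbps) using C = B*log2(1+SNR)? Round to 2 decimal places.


Given: B = 10 kHz, SNR = 30 dB
SNR linear = 10^(30/10) = 1000
1 + SNR = 1001
log2(1001) = 9.9672262588
C = 10 * 1000 * 9.9672262588 = 99672.2626 bps
C = 99.672263 kbps -> 99.67 kbps (2 dp)

99.67


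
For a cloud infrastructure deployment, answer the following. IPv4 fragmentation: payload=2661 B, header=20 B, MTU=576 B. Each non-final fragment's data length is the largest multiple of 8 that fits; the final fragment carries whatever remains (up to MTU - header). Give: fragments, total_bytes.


Max data per non-final fragment = floor((MTU - header)/8)*8 = floor((576 - 20)/8)*8 = floor(556/8)*8 = 552 B
Final fragment needs no 8-byte alignment: it can carry up to MTU - header = 556 B
Non-final fragments needed = ceil((payload - 556) / 552) = ceil(2105/552) = ceil(3.8134) = 4
Number of fragments = 4 + 1 = 5
Fragment sizes (data): 4 * 552 B + 453 B (last, 453 <= 556 OK)
Total bytes sent = payload + n_frags * header = 2661 + 5*20 = 2661 + 100 = 2761 B

5, 2761


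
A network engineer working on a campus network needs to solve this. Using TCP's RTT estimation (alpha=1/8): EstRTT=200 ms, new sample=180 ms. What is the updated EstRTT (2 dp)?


Given: EstRTT = 200 ms, SampleRTT = 180 ms, alpha = 1/8
New EstRTT = (1 - alpha) * EstRTT + alpha * SampleRTT
(7/8) * 200 = 175
(1/8) * 180 = 22.5
New EstRTT = 175 + 22.5 = 197.5 ms -> 197.50 ms (2 dp)

197.50


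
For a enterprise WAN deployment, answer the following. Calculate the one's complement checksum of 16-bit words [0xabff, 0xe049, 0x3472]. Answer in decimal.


Given words: [0xabff, 0xe049, 0x3472]
Step 1: Sum all words
Raw sum = 44031 + 57417 + 13426 = 114874
Step 2: Fold carry: (49338 + 1) = 49339
One's complement = ~49339 & 0xFFFF = 16196

16196
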